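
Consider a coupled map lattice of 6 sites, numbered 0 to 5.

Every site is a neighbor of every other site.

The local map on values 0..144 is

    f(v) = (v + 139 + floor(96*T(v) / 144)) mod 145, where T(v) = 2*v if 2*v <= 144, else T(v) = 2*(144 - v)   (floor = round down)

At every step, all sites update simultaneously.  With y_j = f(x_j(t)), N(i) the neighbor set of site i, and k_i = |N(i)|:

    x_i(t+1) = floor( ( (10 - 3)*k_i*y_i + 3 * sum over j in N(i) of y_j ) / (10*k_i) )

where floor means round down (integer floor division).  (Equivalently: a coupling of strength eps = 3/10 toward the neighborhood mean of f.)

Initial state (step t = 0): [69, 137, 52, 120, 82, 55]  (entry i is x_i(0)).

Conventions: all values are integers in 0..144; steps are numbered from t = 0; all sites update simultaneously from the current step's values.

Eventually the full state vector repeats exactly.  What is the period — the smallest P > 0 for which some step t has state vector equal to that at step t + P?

Answer: 24
Key observation: The state at step 26, [45, 16, 16, 45, 45, 16], reappears at step 50 — and no state repeats earlier — so the cycle the system enters has period 24.

Derivation:
t=0: [69, 137, 52, 120, 82, 55]
t=1: [30, 113, 97, 24, 32, 102]
t=2: [52, 13, 17, 44, 55, 16]
t=3: [98, 40, 46, 86, 103, 45]
t=4: [23, 74, 83, 26, 22, 82]
t=5: [41, 21, 19, 45, 40, 19]
t=6: [80, 51, 47, 87, 79, 47]
t=7: [30, 93, 87, 29, 30, 87]
t=8: [54, 19, 21, 52, 54, 21]
t=9: [105, 53, 56, 102, 105, 56]
t=10: [26, 97, 102, 27, 26, 102]
t=11: [45, 16, 15, 47, 45, 15]
t=12: [86, 43, 41, 89, 86, 41]
t=13: [26, 78, 75, 25, 26, 75]
t=14: [46, 22, 22, 45, 46, 22]
t=15: [90, 54, 54, 89, 90, 54]
t=16: [30, 100, 100, 30, 30, 100]
t=17: [53, 17, 17, 53, 53, 17]
t=18: [101, 48, 48, 101, 101, 48]
t=19: [24, 88, 88, 24, 24, 88]
t=20: [42, 18, 18, 42, 42, 18]
t=21: [81, 46, 46, 81, 81, 46]
t=22: [29, 85, 85, 29, 29, 85]
t=23: [52, 20, 20, 52, 52, 20]
t=24: [101, 53, 53, 101, 101, 53]
t=25: [26, 97, 97, 26, 26, 97]
t=26: [45, 16, 16, 45, 45, 16]
t=27: [86, 43, 43, 86, 86, 43]
t=28: [26, 79, 79, 26, 26, 79]
t=29: [46, 21, 21, 46, 46, 21]
t=30: [90, 53, 53, 90, 90, 53]
t=31: [30, 97, 97, 30, 30, 97]
t=32: [53, 18, 18, 53, 53, 18]
t=33: [102, 50, 50, 102, 102, 50]
t=34: [25, 91, 91, 25, 25, 91]
t=35: [44, 17, 17, 44, 44, 17]
t=36: [84, 44, 44, 84, 84, 44]
t=37: [27, 81, 81, 27, 27, 81]
t=38: [49, 21, 21, 49, 49, 21]
t=39: [96, 54, 54, 96, 96, 54]
t=40: [28, 100, 100, 28, 28, 100]
t=41: [49, 16, 16, 49, 49, 16]
t=42: [94, 44, 44, 94, 94, 44]
t=43: [24, 80, 80, 24, 24, 80]
t=44: [43, 20, 20, 43, 43, 20]
t=45: [84, 49, 49, 84, 84, 49]
t=46: [30, 90, 90, 30, 30, 90]
t=47: [54, 20, 20, 54, 54, 20]
t=48: [105, 54, 54, 105, 105, 54]
t=49: [26, 99, 99, 26, 26, 99]
t=50: [45, 16, 16, 45, 45, 16]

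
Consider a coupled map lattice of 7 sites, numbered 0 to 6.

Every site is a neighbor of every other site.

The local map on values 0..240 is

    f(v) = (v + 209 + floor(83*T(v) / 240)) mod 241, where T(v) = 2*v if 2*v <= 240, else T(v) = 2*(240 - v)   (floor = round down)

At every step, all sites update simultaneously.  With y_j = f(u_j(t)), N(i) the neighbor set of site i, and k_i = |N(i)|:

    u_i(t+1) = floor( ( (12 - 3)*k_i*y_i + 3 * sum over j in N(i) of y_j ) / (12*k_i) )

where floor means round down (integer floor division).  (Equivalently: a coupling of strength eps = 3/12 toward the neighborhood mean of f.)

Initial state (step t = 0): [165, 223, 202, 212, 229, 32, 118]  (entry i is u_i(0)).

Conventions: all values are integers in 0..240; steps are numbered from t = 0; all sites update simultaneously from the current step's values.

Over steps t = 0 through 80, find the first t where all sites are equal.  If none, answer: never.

Answer: 6
Key observation: Synchronization is absorbing here: once all sites are equal they stay equal, and step 6 is the first all-equal step.

Derivation:
t=0: [165, 223, 202, 212, 229, 32, 118]  (not all equal)
t=1: [179, 192, 187, 189, 193, 64, 167]  (not all equal)
t=2: [184, 187, 186, 186, 187, 104, 181]  (not all equal)
t=3: [188, 188, 188, 188, 188, 154, 187]  (not all equal)
t=4: [190, 190, 190, 190, 190, 183, 190]  (not all equal)
t=5: [191, 191, 191, 191, 191, 190, 191]  (not all equal)
t=6: [192, 192, 192, 192, 192, 192, 192]  (all equal)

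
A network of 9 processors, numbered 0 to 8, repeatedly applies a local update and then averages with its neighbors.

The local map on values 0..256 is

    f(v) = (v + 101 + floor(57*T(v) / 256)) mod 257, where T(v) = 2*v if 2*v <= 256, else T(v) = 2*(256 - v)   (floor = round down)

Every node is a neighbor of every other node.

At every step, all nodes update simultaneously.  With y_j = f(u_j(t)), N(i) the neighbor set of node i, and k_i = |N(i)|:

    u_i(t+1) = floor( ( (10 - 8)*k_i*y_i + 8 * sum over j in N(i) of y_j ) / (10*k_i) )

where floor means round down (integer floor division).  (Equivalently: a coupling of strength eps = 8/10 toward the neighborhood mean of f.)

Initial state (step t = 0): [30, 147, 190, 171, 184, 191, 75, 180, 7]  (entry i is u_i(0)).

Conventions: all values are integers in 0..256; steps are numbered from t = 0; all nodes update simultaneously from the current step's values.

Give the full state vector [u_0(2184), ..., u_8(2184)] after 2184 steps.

Simulating step by step:
t=0: [30, 147, 190, 171, 184, 191, 75, 180, 7]
t=1: [94, 83, 86, 85, 85, 86, 100, 85, 90]
t=2: [228, 227, 227, 227, 227, 227, 229, 227, 228]
t=3: [83, 83, 83, 83, 83, 83, 83, 83, 83]
t=4: [220, 220, 220, 220, 220, 220, 220, 220, 220]
t=5: [80, 80, 80, 80, 80, 80, 80, 80, 80]
t=6: [216, 216, 216, 216, 216, 216, 216, 216, 216]
t=7: [77, 77, 77, 77, 77, 77, 77, 77, 77]
t=8: [212, 212, 212, 212, 212, 212, 212, 212, 212]
t=9: [75, 75, 75, 75, 75, 75, 75, 75, 75]
t=10: [209, 209, 209, 209, 209, 209, 209, 209, 209]
t=11: [73, 73, 73, 73, 73, 73, 73, 73, 73]
t=12: [206, 206, 206, 206, 206, 206, 206, 206, 206]
t=13: [72, 72, 72, 72, 72, 72, 72, 72, 72]
t=14: [205, 205, 205, 205, 205, 205, 205, 205, 205]
t=15: [71, 71, 71, 71, 71, 71, 71, 71, 71]
t=16: [203, 203, 203, 203, 203, 203, 203, 203, 203]
t=17: [70, 70, 70, 70, 70, 70, 70, 70, 70]
t=18: [202, 202, 202, 202, 202, 202, 202, 202, 202]
t=19: [70, 70, 70, 70, 70, 70, 70, 70, 70]

Answer: [202, 202, 202, 202, 202, 202, 202, 202, 202]
Key observation: The state at step 17, [70, 70, 70, 70, 70, 70, 70, 70, 70], reappears at step 19: the system is in a cycle of period 2 from step 17 on.  Therefore the state at step 2184 equals the state at step 17 + ((2184 - 17) mod 2) = 18, which is [202, 202, 202, 202, 202, 202, 202, 202, 202].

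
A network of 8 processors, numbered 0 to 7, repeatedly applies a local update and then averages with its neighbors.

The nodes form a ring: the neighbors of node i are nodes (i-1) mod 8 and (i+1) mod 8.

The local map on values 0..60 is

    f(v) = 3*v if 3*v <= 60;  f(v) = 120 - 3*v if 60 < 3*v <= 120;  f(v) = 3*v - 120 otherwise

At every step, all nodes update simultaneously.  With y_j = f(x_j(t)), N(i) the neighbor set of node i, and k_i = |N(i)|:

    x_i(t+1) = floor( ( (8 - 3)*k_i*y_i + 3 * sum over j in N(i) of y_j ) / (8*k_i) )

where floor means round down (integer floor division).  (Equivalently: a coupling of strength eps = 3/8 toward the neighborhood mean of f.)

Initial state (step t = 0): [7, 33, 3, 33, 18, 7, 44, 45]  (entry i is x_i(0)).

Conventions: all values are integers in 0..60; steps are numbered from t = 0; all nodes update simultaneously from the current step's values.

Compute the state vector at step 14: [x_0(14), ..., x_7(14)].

Simulating step by step:
t=0: [7, 33, 3, 33, 18, 7, 44, 45]
t=1: [19, 18, 13, 24, 41, 25, 14, 15]
t=2: [54, 51, 43, 37, 19, 36, 43, 46]
t=3: [35, 30, 13, 18, 39, 19, 11, 20]
t=4: [26, 28, 40, 41, 22, 42, 42, 46]
t=5: [36, 30, 7, 12, 35, 15, 8, 20]
t=6: [24, 24, 25, 29, 24, 35, 34, 44]
t=7: [41, 47, 43, 38, 39, 21, 16, 19]
t=8: [16, 15, 10, 6, 13, 45, 51, 45]
t=9: [41, 42, 30, 24, 30, 22, 26, 24]
t=10: [12, 9, 28, 41, 37, 47, 45, 38]
t=11: [28, 30, 28, 10, 10, 17, 14, 13]
t=12: [35, 32, 33, 31, 33, 45, 43, 39]
t=13: [14, 21, 22, 24, 21, 15, 9, 6]
t=14: [40, 53, 53, 50, 53, 43, 28, 24]

Answer: [40, 53, 53, 50, 53, 43, 28, 24]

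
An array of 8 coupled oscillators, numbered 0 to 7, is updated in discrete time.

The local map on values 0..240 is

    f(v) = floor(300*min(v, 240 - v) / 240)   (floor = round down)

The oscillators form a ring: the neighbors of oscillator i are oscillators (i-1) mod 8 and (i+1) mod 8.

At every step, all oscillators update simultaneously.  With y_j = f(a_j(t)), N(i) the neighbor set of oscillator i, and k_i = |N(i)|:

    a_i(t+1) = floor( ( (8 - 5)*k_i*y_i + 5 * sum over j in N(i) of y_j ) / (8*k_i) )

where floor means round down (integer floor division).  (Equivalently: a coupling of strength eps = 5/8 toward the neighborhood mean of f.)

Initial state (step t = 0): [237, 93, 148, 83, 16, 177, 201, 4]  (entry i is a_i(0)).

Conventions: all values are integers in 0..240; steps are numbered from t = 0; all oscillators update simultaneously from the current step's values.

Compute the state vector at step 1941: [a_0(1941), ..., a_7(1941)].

Simulating step by step:
t=0: [237, 93, 148, 83, 16, 177, 201, 4]
t=1: [38, 80, 111, 80, 64, 50, 43, 17]
t=2: [55, 95, 114, 105, 80, 64, 45, 39]
t=3: [77, 109, 131, 124, 103, 78, 61, 56]
t=4: [100, 123, 138, 136, 123, 100, 80, 80]
t=5: [123, 133, 133, 134, 134, 123, 107, 107]
t=6: [137, 137, 132, 132, 136, 137, 137, 137]
t=7: [128, 130, 132, 133, 130, 128, 128, 128]
t=8: [139, 137, 135, 134, 136, 139, 140, 140]
t=9: [126, 128, 130, 131, 129, 126, 125, 125]
t=10: [141, 139, 137, 136, 138, 141, 142, 142]
t=11: [123, 125, 128, 128, 126, 123, 122, 122]
t=12: [145, 143, 140, 140, 142, 145, 146, 146]
t=13: [118, 121, 123, 124, 121, 118, 117, 117]
t=14: [147, 147, 146, 146, 146, 147, 146, 146]
t=15: [116, 116, 116, 117, 116, 116, 116, 116]
t=16: [145, 145, 145, 145, 145, 145, 145, 145]
t=17: [118, 118, 118, 118, 118, 118, 118, 118]
t=18: [147, 147, 147, 147, 147, 147, 147, 147]
t=19: [116, 116, 116, 116, 116, 116, 116, 116]
t=20: [145, 145, 145, 145, 145, 145, 145, 145]

Answer: [118, 118, 118, 118, 118, 118, 118, 118]
Key observation: The state at step 16, [145, 145, 145, 145, 145, 145, 145, 145], reappears at step 20: the system is in a cycle of period 4 from step 16 on.  Therefore the state at step 1941 equals the state at step 16 + ((1941 - 16) mod 4) = 17, which is [118, 118, 118, 118, 118, 118, 118, 118].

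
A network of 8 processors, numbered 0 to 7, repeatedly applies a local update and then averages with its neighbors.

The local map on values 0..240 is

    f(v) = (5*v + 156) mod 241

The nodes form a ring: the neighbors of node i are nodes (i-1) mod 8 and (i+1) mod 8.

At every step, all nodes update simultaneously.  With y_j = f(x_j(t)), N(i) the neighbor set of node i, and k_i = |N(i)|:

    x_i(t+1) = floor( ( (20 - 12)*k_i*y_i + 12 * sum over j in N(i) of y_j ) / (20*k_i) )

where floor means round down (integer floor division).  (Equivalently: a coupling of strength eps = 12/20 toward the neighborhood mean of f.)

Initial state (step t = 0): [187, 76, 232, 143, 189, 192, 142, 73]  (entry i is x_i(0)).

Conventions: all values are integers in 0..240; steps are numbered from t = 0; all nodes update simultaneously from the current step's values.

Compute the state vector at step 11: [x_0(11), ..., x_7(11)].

Simulating step by step:
t=0: [187, 76, 232, 143, 189, 192, 142, 73]
t=1: [78, 93, 105, 133, 144, 144, 114, 96]
t=2: [113, 134, 150, 144, 136, 108, 93, 81]
t=3: [150, 167, 150, 150, 155, 161, 143, 145]
t=4: [128, 120, 136, 190, 209, 202, 178, 162]
t=5: [39, 69, 97, 161, 198, 176, 94, 47]
t=6: [94, 88, 140, 197, 165, 126, 124, 136]
t=7: [125, 128, 140, 115, 78, 46, 74, 104]
t=8: [103, 86, 77, 62, 71, 90, 119, 108]
t=9: [171, 116, 122, 116, 116, 66, 112, 150]
t=10: [77, 32, 25, 22, 10, 75, 149, 157]
t=11: [111, 59, 46, 83, 104, 134, 151, 158]

Answer: [111, 59, 46, 83, 104, 134, 151, 158]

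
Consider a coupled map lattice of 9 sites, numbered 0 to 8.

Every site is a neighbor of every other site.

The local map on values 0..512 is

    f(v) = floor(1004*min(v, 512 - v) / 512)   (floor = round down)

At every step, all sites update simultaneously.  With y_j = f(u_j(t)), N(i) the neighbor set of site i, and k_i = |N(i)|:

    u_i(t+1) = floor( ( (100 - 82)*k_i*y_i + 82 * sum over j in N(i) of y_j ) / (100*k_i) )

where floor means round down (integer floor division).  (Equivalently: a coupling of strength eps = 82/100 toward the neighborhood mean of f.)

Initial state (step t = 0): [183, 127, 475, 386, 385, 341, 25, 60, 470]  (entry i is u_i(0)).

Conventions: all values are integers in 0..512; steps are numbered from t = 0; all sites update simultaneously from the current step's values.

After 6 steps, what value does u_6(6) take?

Simulating step by step:
t=0: [183, 127, 475, 386, 385, 341, 25, 60, 470]
t=1: [207, 199, 185, 199, 199, 206, 183, 189, 186]
t=2: [383, 382, 379, 382, 382, 383, 379, 380, 379]
t=3: [255, 255, 256, 255, 255, 255, 256, 256, 256]
t=4: [500, 500, 500, 500, 500, 500, 500, 500, 500]
t=5: [23, 23, 23, 23, 23, 23, 23, 23, 23]
t=6: [45, 45, 45, 45, 45, 45, 45, 45, 45]

Answer: u_6(6) = 45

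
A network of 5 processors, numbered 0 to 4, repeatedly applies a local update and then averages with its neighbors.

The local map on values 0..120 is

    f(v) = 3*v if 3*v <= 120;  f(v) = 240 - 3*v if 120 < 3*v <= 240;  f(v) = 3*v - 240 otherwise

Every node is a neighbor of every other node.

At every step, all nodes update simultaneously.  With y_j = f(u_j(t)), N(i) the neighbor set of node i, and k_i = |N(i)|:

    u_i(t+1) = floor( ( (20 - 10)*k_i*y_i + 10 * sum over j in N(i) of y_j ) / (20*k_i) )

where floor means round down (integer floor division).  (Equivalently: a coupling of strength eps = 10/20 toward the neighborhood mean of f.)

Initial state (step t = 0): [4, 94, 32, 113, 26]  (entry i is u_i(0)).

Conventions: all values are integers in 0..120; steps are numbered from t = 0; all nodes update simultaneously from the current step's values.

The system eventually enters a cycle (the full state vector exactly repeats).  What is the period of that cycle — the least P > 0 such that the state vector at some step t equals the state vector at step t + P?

Answer: 4
Key observation: The state at step 35, [34, 34, 38, 37, 38], reappears at step 39 — and no state repeats earlier — so the cycle the system enters has period 4.

Derivation:
t=0: [4, 94, 32, 113, 26]
t=1: [45, 56, 76, 78, 70]
t=2: [67, 55, 32, 30, 39]
t=3: [66, 80, 88, 85, 96]
t=4: [31, 16, 25, 21, 34]
t=5: [82, 65, 75, 71, 85]
t=6: [15, 30, 19, 23, 19]
t=7: [56, 73, 61, 65, 61]
t=8: [58, 39, 52, 48, 52]
t=9: [80, 99, 87, 91, 87]
t=10: [16, 37, 24, 28, 24]
t=11: [66, 90, 75, 79, 75]
t=12: [28, 24, 18, 14, 18]
t=13: [69, 65, 58, 54, 58]
t=14: [48, 52, 60, 65, 60]
t=15: [79, 74, 65, 60, 65]
t=16: [22, 28, 38, 43, 38]
t=17: [85, 92, 103, 102, 103]
t=18: [37, 45, 57, 56, 57]
t=19: [94, 92, 79, 80, 79]
t=20: [26, 24, 11, 10, 11]
t=21: [60, 57, 43, 42, 43]
t=22: [80, 84, 99, 100, 99]
t=23: [23, 27, 44, 45, 44]
t=24: [84, 89, 99, 98, 99]
t=25: [30, 36, 47, 46, 47]
t=26: [96, 102, 99, 100, 99]
t=27: [54, 60, 57, 58, 57]
t=28: [72, 65, 68, 67, 68]
t=29: [31, 39, 36, 37, 36]
t=30: [102, 111, 107, 108, 107]
t=31: [75, 85, 81, 82, 81]
t=32: [10, 10, 6, 7, 6]
t=33: [25, 25, 21, 22, 21]
t=34: [70, 70, 66, 67, 66]
t=35: [34, 34, 38, 37, 38]
t=36: [106, 106, 110, 109, 110]
t=37: [82, 82, 86, 85, 86]
t=38: [10, 10, 14, 13, 14]
t=39: [34, 34, 38, 37, 38]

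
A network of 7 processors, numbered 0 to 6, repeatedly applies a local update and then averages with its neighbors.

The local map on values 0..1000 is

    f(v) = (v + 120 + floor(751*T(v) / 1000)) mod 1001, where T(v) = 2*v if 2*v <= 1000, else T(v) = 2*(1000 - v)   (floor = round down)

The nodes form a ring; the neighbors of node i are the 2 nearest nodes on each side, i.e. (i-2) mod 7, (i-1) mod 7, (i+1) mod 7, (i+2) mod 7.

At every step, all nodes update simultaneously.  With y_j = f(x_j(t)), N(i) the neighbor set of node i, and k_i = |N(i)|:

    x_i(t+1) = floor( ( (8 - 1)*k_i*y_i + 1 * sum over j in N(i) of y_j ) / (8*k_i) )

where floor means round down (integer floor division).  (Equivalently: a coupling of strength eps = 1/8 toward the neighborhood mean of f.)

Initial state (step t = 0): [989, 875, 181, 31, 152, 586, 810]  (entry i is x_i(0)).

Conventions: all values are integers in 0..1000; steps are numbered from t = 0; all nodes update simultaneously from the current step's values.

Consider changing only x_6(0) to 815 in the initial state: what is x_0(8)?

Answer: x_0(8) = 97
Key observation: This trace re-runs the system from the modified initial state.

Derivation:
t=0: [989, 875, 181, 31, 152, 586, 815]
t=1: [148, 192, 531, 221, 478, 317, 219]
t=2: [507, 593, 374, 656, 356, 865, 656]
t=3: [346, 313, 78, 272, 33, 192, 282]
t=4: [944, 881, 365, 763, 256, 612, 805]
t=5: [151, 175, 69, 247, 689, 316, 232]
t=6: [511, 556, 320, 708, 323, 865, 682]
t=7: [372, 355, 864, 306, 863, 220, 300]
t=8: [97, 68, 198, 807, 245, 648, 789]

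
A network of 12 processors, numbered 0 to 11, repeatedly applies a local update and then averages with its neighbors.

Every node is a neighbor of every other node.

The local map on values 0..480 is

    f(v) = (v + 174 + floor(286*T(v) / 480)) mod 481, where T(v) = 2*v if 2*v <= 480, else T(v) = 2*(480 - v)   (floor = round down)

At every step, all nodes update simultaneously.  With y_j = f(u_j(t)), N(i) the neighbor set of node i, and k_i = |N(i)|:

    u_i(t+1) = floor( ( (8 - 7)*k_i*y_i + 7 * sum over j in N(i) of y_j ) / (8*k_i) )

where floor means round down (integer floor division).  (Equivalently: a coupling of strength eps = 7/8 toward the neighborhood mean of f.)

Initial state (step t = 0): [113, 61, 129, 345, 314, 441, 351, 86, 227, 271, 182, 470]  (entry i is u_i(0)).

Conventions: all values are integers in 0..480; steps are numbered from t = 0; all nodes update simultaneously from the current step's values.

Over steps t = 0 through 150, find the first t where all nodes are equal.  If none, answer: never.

Answer: 2
Key observation: Synchronization is absorbing here: once all nodes are equal they stay equal, and step 2 is the first all-equal step.

Derivation:
t=0: [113, 61, 129, 345, 314, 441, 351, 86, 227, 271, 182, 470]  (not all equal)
t=1: [257, 252, 258, 247, 247, 246, 247, 254, 246, 247, 242, 245]  (not all equal)
t=2: [216, 216, 216, 216, 216, 216, 216, 216, 216, 216, 216, 216]  (all equal)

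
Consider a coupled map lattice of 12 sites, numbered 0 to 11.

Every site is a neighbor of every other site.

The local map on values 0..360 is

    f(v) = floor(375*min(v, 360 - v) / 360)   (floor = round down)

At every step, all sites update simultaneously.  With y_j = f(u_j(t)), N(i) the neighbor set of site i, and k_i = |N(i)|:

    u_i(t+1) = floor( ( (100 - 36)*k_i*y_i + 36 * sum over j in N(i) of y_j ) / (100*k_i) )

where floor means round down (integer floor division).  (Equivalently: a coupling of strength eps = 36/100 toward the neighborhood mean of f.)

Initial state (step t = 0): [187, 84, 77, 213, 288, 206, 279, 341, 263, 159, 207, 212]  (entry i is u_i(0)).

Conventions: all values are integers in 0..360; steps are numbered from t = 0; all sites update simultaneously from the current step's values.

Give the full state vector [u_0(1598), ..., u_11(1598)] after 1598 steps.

Answer: [184, 184, 184, 184, 184, 184, 184, 184, 184, 184, 184, 184]
Key observation: The state at step 14, [184, 184, 184, 184, 184, 184, 184, 184, 184, 184, 184, 184], reappears at step 16: the system is in a cycle of period 2 from step 14 on.  Therefore the state at step 1598 equals the state at step 14 + ((1598 - 14) mod 2) = 14, which is [184, 184, 184, 184, 184, 184, 184, 184, 184, 184, 184, 184].

Derivation:
t=0: [187, 84, 77, 213, 288, 206, 279, 341, 263, 159, 207, 212]
t=1: [155, 99, 94, 139, 91, 143, 97, 57, 107, 146, 142, 139]
t=2: [145, 110, 106, 135, 104, 137, 109, 83, 115, 140, 137, 135]
t=3: [141, 118, 116, 134, 115, 135, 118, 101, 121, 137, 135, 134]
t=4: [139, 125, 123, 135, 123, 136, 125, 114, 127, 137, 136, 135]
t=5: [140, 131, 130, 137, 130, 138, 131, 124, 132, 139, 138, 137]
t=6: [142, 137, 136, 140, 136, 141, 137, 132, 137, 142, 141, 140]
t=7: [145, 142, 141, 144, 141, 144, 142, 139, 142, 145, 144, 144]
t=8: [149, 147, 146, 149, 146, 149, 147, 145, 147, 149, 149, 149]
t=9: [154, 153, 152, 154, 152, 154, 153, 152, 153, 154, 154, 154]
t=10: [159, 159, 158, 159, 158, 159, 159, 158, 159, 159, 159, 159]
t=11: [164, 164, 164, 164, 164, 164, 164, 164, 164, 164, 164, 164]
t=12: [170, 170, 170, 170, 170, 170, 170, 170, 170, 170, 170, 170]
t=13: [177, 177, 177, 177, 177, 177, 177, 177, 177, 177, 177, 177]
t=14: [184, 184, 184, 184, 184, 184, 184, 184, 184, 184, 184, 184]
t=15: [183, 183, 183, 183, 183, 183, 183, 183, 183, 183, 183, 183]
t=16: [184, 184, 184, 184, 184, 184, 184, 184, 184, 184, 184, 184]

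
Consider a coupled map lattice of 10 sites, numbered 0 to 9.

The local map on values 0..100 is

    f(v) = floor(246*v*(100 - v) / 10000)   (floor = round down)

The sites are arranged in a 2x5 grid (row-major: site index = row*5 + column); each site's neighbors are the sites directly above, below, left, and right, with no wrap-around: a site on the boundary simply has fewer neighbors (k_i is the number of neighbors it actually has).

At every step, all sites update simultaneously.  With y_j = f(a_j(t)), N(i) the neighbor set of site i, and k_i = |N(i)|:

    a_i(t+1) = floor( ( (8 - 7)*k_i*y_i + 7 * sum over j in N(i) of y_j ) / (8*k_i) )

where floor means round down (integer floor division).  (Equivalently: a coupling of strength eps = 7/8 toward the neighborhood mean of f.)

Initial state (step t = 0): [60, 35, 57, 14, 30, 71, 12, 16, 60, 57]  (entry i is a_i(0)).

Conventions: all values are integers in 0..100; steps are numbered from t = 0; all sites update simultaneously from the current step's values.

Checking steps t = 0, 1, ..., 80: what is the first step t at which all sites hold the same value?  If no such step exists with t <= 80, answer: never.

Answer: 3
Key observation: Synchronization is absorbing here: once all sites are equal they stay equal, and step 3 is the first all-equal step.

Derivation:
t=0: [60, 35, 57, 14, 30, 71, 12, 16, 60, 57]  (not all equal)
t=1: [53, 48, 41, 53, 45, 43, 43, 46, 42, 55]  (not all equal)
t=2: [60, 60, 60, 59, 60, 60, 60, 59, 60, 59]  (not all equal)
t=3: [59, 59, 59, 59, 59, 59, 59, 59, 59, 59]  (all equal)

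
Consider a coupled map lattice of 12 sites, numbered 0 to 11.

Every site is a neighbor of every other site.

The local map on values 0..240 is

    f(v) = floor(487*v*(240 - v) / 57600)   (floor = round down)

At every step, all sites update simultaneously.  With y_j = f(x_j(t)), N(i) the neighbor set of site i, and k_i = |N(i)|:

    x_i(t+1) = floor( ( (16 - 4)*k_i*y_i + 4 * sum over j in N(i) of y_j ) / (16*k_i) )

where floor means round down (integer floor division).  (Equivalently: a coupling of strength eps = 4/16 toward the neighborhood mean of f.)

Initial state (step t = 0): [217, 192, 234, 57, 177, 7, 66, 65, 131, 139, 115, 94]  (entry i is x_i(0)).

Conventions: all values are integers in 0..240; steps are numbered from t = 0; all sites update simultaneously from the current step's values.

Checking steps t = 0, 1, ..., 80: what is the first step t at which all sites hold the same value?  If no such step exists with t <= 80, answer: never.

Simulating step by step:
t=0: [217, 192, 234, 57, 177, 7, 66, 65, 131, 139, 115, 94]  (not all equal)
t=1: [53, 78, 30, 86, 90, 32, 93, 92, 109, 108, 110, 106]  (not all equal)
t=2: [88, 105, 66, 108, 110, 68, 111, 111, 115, 115, 115, 115]  (not all equal)
t=3: [113, 118, 102, 118, 118, 102, 119, 119, 119, 119, 119, 119]  (not all equal)
t=4: [120, 120, 119, 120, 120, 119, 120, 120, 120, 120, 120, 120]  (not all equal)
t=5: [121, 121, 121, 121, 121, 121, 121, 121, 121, 121, 121, 121]  (all equal)

Answer: 5
Key observation: Synchronization is absorbing here: once all sites are equal they stay equal, and step 5 is the first all-equal step.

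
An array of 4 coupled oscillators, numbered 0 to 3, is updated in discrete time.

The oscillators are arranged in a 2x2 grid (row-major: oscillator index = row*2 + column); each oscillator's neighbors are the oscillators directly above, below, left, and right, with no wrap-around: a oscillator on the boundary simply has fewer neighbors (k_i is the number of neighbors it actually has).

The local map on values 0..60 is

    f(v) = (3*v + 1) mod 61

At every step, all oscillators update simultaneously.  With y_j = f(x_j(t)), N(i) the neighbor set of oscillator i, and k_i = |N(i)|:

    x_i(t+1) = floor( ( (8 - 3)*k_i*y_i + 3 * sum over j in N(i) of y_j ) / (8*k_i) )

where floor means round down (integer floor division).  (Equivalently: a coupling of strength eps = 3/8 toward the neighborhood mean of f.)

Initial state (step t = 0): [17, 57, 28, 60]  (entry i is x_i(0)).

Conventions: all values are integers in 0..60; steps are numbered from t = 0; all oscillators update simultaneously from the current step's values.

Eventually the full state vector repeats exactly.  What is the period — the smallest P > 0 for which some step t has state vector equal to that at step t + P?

Answer: 10
Key observation: The state at step 71, [54, 54, 54, 54], reappears at step 81 — and no state repeats earlier — so the cycle the system enters has period 10.

Derivation:
t=0: [17, 57, 28, 60]
t=1: [46, 52, 35, 50]
t=2: [25, 30, 36, 33]
t=3: [24, 28, 40, 39]
t=4: [23, 27, 50, 51]
t=5: [15, 20, 25, 29]
t=6: [31, 13, 23, 19]
t=7: [29, 42, 22, 45]
t=8: [18, 10, 11, 10]
t=9: [46, 35, 37, 31]
t=10: [28, 37, 41, 38]
t=11: [24, 46, 15, 43]
t=12: [19, 14, 32, 16]
t=13: [51, 46, 42, 45]
t=14: [24, 19, 11, 12]
t=15: [24, 45, 30, 40]
t=16: [15, 22, 32, 45]
t=17: [36, 15, 33, 16]
t=18: [45, 46, 42, 46]
t=19: [12, 16, 8, 14]
t=20: [37, 45, 30, 40]
t=21: [40, 29, 39, 45]
t=22: [53, 30, 49, 24]
t=23: [34, 28, 25, 18]
t=24: [33, 33, 27, 41]
t=25: [35, 32, 20, 12]
t=26: [34, 37, 15, 29]
t=27: [44, 44, 41, 35]
t=28: [9, 17, 11, 30]
t=29: [33, 43, 32, 34]
t=30: [32, 20, 37, 34]
t=31: [32, 14, 46, 35]
t=32: [33, 42, 25, 39]
t=33: [28, 21, 27, 39]
t=34: [19, 17, 28, 40]
t=35: [50, 54, 37, 51]
t=36: [35, 37, 43, 37]
t=37: [39, 49, 23, 42]
t=38: [42, 27, 17, 9]
t=39: [16, 19, 38, 31]
t=40: [51, 51, 49, 41]
t=41: [30, 26, 22, 12]
t=42: [23, 23, 16, 27]
t=43: [16, 11, 36, 24]
t=44: [46, 32, 41, 22]
t=45: [17, 26, 5, 10]
t=46: [38, 26, 25, 25]
t=47: [39, 24, 22, 15]
t=48: [39, 26, 23, 32]
t=49: [40, 28, 23, 27]
t=50: [43, 30, 20, 19]
t=51: [10, 31, 12, 41]
t=52: [32, 26, 29, 14]
t=53: [30, 26, 31, 35]
t=54: [28, 25, 34, 37]
t=55: [25, 23, 40, 42]
t=56: [22, 9, 41, 16]
t=57: [9, 27, 11, 36]
t=58: [27, 27, 35, 40]
t=59: [25, 28, 43, 49]
t=60: [15, 22, 12, 22]
t=61: [36, 13, 32, 11]
t=62: [44, 40, 37, 35]
t=63: [27, 48, 42, 48]
t=64: [18, 22, 11, 19]
t=65: [41, 24, 42, 43]
t=66: [4, 9, 5, 8]
t=67: [16, 24, 17, 23]
t=68: [42, 18, 43, 17]
t=69: [14, 45, 15, 44]
t=70: [38, 18, 38, 18]
t=71: [54, 54, 54, 54]
t=72: [41, 41, 41, 41]
t=73: [2, 2, 2, 2]
t=74: [7, 7, 7, 7]
t=75: [22, 22, 22, 22]
t=76: [6, 6, 6, 6]
t=77: [19, 19, 19, 19]
t=78: [58, 58, 58, 58]
t=79: [53, 53, 53, 53]
t=80: [38, 38, 38, 38]
t=81: [54, 54, 54, 54]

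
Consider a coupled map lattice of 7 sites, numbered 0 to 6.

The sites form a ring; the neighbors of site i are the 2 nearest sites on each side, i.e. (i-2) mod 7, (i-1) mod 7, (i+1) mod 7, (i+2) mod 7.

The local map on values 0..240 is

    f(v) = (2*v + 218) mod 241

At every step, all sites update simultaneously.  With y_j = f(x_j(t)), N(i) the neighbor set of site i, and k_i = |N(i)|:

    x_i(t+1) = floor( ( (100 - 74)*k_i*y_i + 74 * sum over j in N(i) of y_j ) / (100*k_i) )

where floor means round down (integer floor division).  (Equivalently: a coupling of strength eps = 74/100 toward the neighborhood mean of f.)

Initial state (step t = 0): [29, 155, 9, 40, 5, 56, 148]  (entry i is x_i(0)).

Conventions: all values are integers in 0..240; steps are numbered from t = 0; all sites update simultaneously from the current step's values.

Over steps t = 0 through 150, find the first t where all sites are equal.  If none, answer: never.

Answer: 31
Key observation: Synchronization is absorbing here: once all sites are equal they stay equal, and step 31 is the first all-equal step.

Derivation:
t=0: [29, 155, 9, 40, 5, 56, 148]  (not all equal)
t=1: [83, 78, 129, 125, 135, 88, 81]  (not all equal)
t=2: [159, 172, 155, 156, 141, 135, 116]  (not all equal)
t=3: [77, 86, 48, 40, 61, 62, 83]  (not all equal)
t=4: [120, 113, 99, 92, 94, 105, 125]  (not all equal)
t=5: [202, 197, 183, 176, 181, 191, 201]  (not all equal)
t=6: [126, 120, 110, 105, 107, 116, 125]  (not all equal)
t=7: [216, 211, 203, 199, 201, 208, 215]  (not all equal)
t=8: [158, 153, 147, 143, 145, 151, 157]  (not all equal)
t=9: [43, 39, 34, 30, 32, 37, 42]  (not all equal)
t=10: [55, 52, 47, 45, 46, 50, 54]  (not all equal)
t=11: [80, 78, 74, 72, 73, 77, 80]  (not all equal)
t=12: [132, 130, 127, 126, 127, 129, 132]  (not all equal)
t=13: [130, 146, 189, 232, 188, 146, 130]  (not all equal)
t=14: [136, 153, 136, 104, 136, 152, 136]  (not all equal)
t=15: [20, 49, 47, 66, 46, 49, 20]  (not all equal)
t=16: [48, 59, 68, 81, 68, 58, 48]  (not all equal)
t=17: [88, 98, 107, 112, 106, 97, 88]  (not all equal)
t=18: [167, 174, 182, 186, 181, 173, 166]  (not all equal)
t=19: [79, 85, 92, 95, 91, 84, 79]  (not all equal)
t=20: [143, 148, 154, 156, 153, 147, 143]  (not all equal)
t=21: [29, 33, 38, 39, 37, 32, 29]  (not all equal)
t=22: [40, 44, 47, 49, 47, 43, 40]  (not all equal)
t=23: [62, 65, 68, 69, 67, 64, 62]  (not all equal)
t=24: [105, 107, 109, 110, 109, 106, 104]  (not all equal)
t=25: [189, 191, 193, 193, 192, 190, 189]  (not all equal)
t=26: [116, 118, 119, 119, 118, 117, 116]  (not all equal)
t=27: [211, 212, 213, 213, 212, 211, 210]  (not all equal)
t=28: [158, 159, 160, 160, 159, 158, 158]  (not all equal)
t=29: [53, 54, 54, 54, 54, 53, 52]  (not all equal)
t=30: [83, 83, 84, 84, 83, 83, 83]  (not all equal)
t=31: [143, 143, 143, 143, 143, 143, 143]  (all equal)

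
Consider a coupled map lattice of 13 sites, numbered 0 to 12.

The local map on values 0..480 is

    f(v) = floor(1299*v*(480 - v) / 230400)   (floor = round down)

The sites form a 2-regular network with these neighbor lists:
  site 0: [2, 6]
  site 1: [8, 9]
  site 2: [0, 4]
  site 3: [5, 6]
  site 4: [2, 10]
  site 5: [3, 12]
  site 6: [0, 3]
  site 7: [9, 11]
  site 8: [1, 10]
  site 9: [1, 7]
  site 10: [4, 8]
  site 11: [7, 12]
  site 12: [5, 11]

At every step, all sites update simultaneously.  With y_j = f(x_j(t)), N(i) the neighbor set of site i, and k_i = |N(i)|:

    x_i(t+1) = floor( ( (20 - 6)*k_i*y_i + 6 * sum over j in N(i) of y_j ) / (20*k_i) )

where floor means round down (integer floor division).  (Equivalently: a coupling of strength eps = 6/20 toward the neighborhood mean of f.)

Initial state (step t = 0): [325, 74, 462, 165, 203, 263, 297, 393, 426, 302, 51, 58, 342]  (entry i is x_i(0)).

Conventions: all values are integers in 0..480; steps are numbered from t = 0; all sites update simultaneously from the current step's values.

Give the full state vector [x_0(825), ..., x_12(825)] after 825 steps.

Simulating step by step:
t=0: [325, 74, 462, 165, 203, 263, 297, 393, 426, 302, 51, 58, 342]
t=1: [251, 183, 122, 299, 247, 308, 300, 200, 134, 266, 153, 164, 254]
t=2: [309, 301, 269, 303, 306, 302, 307, 312, 270, 317, 285, 300, 314]
t=3: [300, 303, 313, 301, 304, 301, 299, 295, 315, 293, 311, 301, 296]
t=4: [302, 301, 296, 303, 299, 303, 304, 306, 294, 306, 296, 304, 305]
t=5: [303, 303, 306, 301, 305, 301, 301, 300, 307, 300, 306, 300, 300]
t=6: [301, 301, 300, 303, 300, 303, 302, 304, 299, 303, 299, 304, 303]
t=7: [303, 303, 303, 302, 304, 302, 302, 301, 304, 302, 304, 301, 301]
t=8: [302, 302, 301, 303, 301, 303, 302, 303, 301, 302, 301, 303, 303]
t=9: [303, 303, 303, 302, 303, 302, 302, 302, 303, 302, 303, 302, 302]
t=10: [302, 302, 302, 303, 302, 303, 302, 303, 302, 302, 302, 303, 303]
t=11: [303, 303, 303, 302, 303, 302, 302, 302, 303, 302, 303, 302, 302]

Answer: [303, 303, 303, 302, 303, 302, 302, 302, 303, 302, 303, 302, 302]
Key observation: The state at step 9, [303, 303, 303, 302, 303, 302, 302, 302, 303, 302, 303, 302, 302], reappears at step 11: the system is in a cycle of period 2 from step 9 on.  Therefore the state at step 825 equals the state at step 9 + ((825 - 9) mod 2) = 9, which is [303, 303, 303, 302, 303, 302, 302, 302, 303, 302, 303, 302, 302].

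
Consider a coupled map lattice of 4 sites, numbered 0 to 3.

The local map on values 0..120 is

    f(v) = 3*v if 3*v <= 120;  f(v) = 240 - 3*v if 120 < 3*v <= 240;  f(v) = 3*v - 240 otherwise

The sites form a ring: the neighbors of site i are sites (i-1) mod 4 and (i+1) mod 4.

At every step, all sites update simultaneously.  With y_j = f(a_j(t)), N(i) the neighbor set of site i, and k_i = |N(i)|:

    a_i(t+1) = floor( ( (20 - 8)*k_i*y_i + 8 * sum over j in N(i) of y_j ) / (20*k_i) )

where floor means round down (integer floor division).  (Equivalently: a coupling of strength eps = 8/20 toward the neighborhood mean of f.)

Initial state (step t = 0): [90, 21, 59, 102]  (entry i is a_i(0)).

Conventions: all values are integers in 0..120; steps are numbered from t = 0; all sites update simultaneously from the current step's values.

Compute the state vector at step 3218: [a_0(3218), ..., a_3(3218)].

Simulating step by step:
t=0: [90, 21, 59, 102]
t=1: [43, 56, 63, 58]
t=2: [94, 75, 58, 72]
t=3: [33, 30, 47, 36]
t=4: [99, 93, 99, 104]
t=5: [56, 46, 56, 66]
t=6: [72, 90, 72, 54]
t=7: [36, 27, 36, 56]
t=8: [95, 91, 95, 86]
t=9: [37, 37, 37, 28]
t=10: [105, 111, 105, 94]
t=11: [72, 85, 72, 55]
t=12: [32, 18, 32, 54]
t=13: [84, 70, 84, 85]
t=14: [16, 22, 16, 13]
t=15: [49, 58, 49, 42]
t=16: [91, 76, 91, 105]
t=17: [37, 20, 37, 58]
t=18: [91, 80, 91, 84]
t=19: [22, 13, 22, 20]
t=20: [59, 49, 59, 62]
t=21: [67, 81, 67, 57]
t=22: [37, 17, 37, 57]
t=23: [90, 75, 90, 85]
t=24: [24, 21, 24, 21]
t=25: [68, 66, 68, 66]
t=26: [38, 39, 38, 39]
t=27: [115, 115, 115, 115]
t=28: [105, 105, 105, 105]
t=29: [75, 75, 75, 75]
t=30: [15, 15, 15, 15]
t=31: [45, 45, 45, 45]
t=32: [105, 105, 105, 105]

Answer: [15, 15, 15, 15]
Key observation: The state at step 28, [105, 105, 105, 105], reappears at step 32: the system is in a cycle of period 4 from step 28 on.  Therefore the state at step 3218 equals the state at step 28 + ((3218 - 28) mod 4) = 30, which is [15, 15, 15, 15].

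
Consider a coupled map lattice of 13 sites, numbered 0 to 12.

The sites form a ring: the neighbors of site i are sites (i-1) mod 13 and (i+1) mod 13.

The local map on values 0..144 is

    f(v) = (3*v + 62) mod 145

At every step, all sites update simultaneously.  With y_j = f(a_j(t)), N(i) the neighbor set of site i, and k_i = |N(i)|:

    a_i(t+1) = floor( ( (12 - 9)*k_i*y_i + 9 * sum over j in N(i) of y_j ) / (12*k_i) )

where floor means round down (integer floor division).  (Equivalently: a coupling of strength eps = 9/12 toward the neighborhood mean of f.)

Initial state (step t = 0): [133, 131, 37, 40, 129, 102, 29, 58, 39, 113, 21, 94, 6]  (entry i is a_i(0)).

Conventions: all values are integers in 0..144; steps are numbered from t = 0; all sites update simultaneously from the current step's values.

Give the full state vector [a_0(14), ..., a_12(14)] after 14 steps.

Simulating step by step:
t=0: [133, 131, 37, 40, 129, 102, 29, 58, 39, 113, 21, 94, 6]
t=1: [44, 25, 28, 25, 46, 26, 64, 37, 84, 87, 93, 90, 50]
t=2: [88, 53, 103, 55, 117, 96, 90, 56, 28, 36, 40, 54, 50]
t=3: [62, 62, 79, 97, 84, 76, 64, 37, 41, 20, 48, 58, 59]
t=4: [99, 67, 64, 28, 29, 49, 37, 62, 66, 68, 95, 80, 96]
t=5: [84, 96, 71, 42, 25, 28, 69, 79, 112, 94, 64, 46, 45]
t=6: [48, 72, 71, 110, 50, 98, 34, 89, 50, 94, 68, 74, 42]
t=7: [81, 104, 120, 99, 79, 48, 44, 42, 51, 84, 102, 96, 85]
t=8: [45, 76, 90, 70, 51, 37, 51, 55, 42, 61, 51, 54, 34]
t=9: [20, 35, 58, 73, 75, 59, 58, 62, 79, 67, 84, 53, 53]
t=10: [67, 85, 82, 121, 121, 110, 96, 63, 85, 41, 78, 56, 93]
t=11: [58, 57, 65, 91, 122, 98, 93, 59, 61, 22, 48, 42, 88]
t=12: [69, 98, 77, 105, 76, 87, 72, 80, 108, 92, 79, 47, 59]
t=13: [91, 64, 58, 22, 45, 58, 50, 88, 46, 51, 42, 53, 91]
t=14: [69, 78, 111, 85, 95, 67, 64, 54, 53, 54, 65, 52, 56]

Answer: [69, 78, 111, 85, 95, 67, 64, 54, 53, 54, 65, 52, 56]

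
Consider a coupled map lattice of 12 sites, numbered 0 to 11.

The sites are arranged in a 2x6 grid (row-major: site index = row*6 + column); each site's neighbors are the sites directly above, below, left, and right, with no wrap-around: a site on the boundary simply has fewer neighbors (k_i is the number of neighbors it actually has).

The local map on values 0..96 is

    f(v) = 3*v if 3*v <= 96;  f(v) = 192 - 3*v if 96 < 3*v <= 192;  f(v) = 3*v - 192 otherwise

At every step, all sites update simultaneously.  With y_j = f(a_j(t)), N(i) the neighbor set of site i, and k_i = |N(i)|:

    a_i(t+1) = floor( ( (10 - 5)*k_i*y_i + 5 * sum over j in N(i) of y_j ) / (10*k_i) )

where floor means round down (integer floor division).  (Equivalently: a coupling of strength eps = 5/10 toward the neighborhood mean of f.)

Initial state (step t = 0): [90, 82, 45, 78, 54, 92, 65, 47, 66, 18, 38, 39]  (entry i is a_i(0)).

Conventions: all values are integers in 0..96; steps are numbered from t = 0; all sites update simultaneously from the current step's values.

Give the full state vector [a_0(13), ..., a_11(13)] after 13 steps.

Simulating step by step:
t=0: [90, 82, 45, 78, 54, 92, 65, 47, 66, 18, 38, 39]
t=1: [53, 58, 45, 44, 49, 68, 33, 36, 30, 48, 65, 78]
t=2: [44, 38, 56, 55, 35, 27, 75, 75, 76, 49, 24, 24]
t=3: [57, 58, 35, 39, 73, 80, 39, 41, 35, 45, 70, 74]
t=4: [33, 38, 73, 66, 37, 38, 60, 64, 79, 58, 28, 31]
t=5: [69, 59, 35, 24, 68, 82, 29, 22, 30, 31, 74, 87]
t=6: [33, 35, 73, 68, 32, 47, 63, 65, 86, 78, 44, 55]
t=7: [69, 64, 41, 33, 68, 56, 25, 27, 45, 44, 57, 41]
t=8: [26, 27, 59, 70, 29, 32, 61, 62, 63, 58, 34, 45]
t=9: [61, 57, 24, 29, 77, 84, 25, 18, 8, 27, 72, 75]
t=10: [28, 33, 58, 75, 48, 48, 53, 47, 46, 63, 37, 37]
t=11: [73, 72, 39, 28, 51, 56, 50, 55, 39, 29, 62, 72]
t=12: [30, 33, 68, 75, 38, 27, 34, 37, 69, 71, 28, 19]
t=13: [90, 77, 29, 35, 72, 74, 87, 73, 26, 32, 68, 69]

Answer: [90, 77, 29, 35, 72, 74, 87, 73, 26, 32, 68, 69]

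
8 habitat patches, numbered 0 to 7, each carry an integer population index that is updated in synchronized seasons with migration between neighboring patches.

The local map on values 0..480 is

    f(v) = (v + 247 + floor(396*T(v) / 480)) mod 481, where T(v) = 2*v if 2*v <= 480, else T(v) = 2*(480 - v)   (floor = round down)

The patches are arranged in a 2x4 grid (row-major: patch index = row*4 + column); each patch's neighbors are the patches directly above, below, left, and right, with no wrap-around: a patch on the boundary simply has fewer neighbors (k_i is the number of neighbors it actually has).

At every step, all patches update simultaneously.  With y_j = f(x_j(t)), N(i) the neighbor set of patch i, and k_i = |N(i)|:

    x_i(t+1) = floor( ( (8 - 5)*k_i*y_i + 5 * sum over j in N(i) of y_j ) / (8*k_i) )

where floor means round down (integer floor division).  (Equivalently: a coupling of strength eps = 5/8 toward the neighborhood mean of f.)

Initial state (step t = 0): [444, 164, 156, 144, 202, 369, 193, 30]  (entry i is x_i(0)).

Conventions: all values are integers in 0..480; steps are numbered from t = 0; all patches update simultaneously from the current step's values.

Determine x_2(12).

Answer: x_2(12) = 338

Derivation:
t=0: [444, 164, 156, 144, 202, 369, 193, 30]
t=1: [257, 234, 197, 212, 296, 281, 275, 254]
t=2: [380, 364, 335, 335, 375, 376, 361, 367]
t=3: [315, 321, 332, 333, 312, 316, 323, 326]
t=4: [352, 349, 344, 342, 353, 351, 347, 345]
t=5: [329, 330, 333, 334, 328, 329, 332, 333]
t=6: [343, 343, 341, 340, 344, 343, 342, 341]
t=7: [334, 335, 335, 336, 334, 334, 335, 336]
t=8: [340, 340, 339, 339, 340, 340, 339, 339]
t=9: [337, 337, 337, 337, 337, 337, 337, 337]
t=10: [338, 338, 338, 338, 338, 338, 338, 338]
t=11: [338, 338, 338, 338, 338, 338, 338, 338]
t=12: [338, 338, 338, 338, 338, 338, 338, 338]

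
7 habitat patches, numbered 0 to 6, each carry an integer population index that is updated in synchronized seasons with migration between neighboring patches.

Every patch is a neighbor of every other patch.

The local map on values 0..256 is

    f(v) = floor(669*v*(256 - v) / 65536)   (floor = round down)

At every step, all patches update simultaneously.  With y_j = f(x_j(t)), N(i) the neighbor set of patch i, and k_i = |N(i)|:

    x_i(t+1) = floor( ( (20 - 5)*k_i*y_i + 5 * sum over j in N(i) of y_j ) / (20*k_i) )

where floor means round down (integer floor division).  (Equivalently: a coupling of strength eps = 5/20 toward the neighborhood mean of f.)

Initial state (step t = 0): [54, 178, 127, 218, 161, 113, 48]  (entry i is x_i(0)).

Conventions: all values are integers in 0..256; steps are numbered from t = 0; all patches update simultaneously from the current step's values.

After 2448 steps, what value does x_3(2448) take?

Answer: x_3(2448) = 158
Key observation: The state at step 6, [158, 158, 158, 158, 158, 158, 158], reappears at step 7: the system is in a cycle of period 1 from step 6 on.  Therefore the state at step 2448 equals the state at step 6 + ((2448 - 6) mod 1) = 6, which is [158, 158, 158, 158, 158, 158, 158].

Derivation:
t=0: [54, 178, 127, 218, 161, 113, 48]
t=1: [117, 138, 156, 98, 149, 154, 110]
t=2: [164, 164, 159, 159, 162, 160, 162]
t=3: [154, 154, 156, 156, 155, 155, 155]
t=4: [159, 159, 159, 159, 159, 159, 159]
t=5: [157, 157, 157, 157, 157, 157, 157]
t=6: [158, 158, 158, 158, 158, 158, 158]
t=7: [158, 158, 158, 158, 158, 158, 158]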